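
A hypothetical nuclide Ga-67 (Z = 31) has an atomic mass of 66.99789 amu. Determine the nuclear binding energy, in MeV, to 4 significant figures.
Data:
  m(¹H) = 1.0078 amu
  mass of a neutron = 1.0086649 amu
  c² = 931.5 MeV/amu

Mass of separated nucleons = 31(1.0078) + 36(1.0086649) = 31.2418 + 36.3119364 = 67.5537364 amu
Δm = 67.5537364 − 66.99789 = 0.5558464 amu
Converting to energy: 0.5558464 amu × 931.5 MeV/amu = 517.771 MeV

517.8 MeV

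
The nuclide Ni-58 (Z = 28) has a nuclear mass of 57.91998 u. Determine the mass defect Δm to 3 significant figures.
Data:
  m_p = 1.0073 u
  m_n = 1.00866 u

The nucleus contains 28 protons and 58 − 28 = 30 neutrons.
Total constituent mass: 28 × 1.0073 + 30 × 1.00866 = 58.46420 u
Δm = 58.46420 − 57.91998 = 0.54422 u

0.544 u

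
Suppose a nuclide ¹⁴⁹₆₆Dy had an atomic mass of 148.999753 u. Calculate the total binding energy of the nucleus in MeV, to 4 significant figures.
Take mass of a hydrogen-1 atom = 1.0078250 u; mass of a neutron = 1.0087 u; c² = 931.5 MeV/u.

1154 MeV

Mass of separated nucleons = 66(1.0078250) + 83(1.0087) = 66.5164500 + 83.7221 = 150.2385500 u
Mass defect Δm = 150.2385500 − 148.999753 = 1.2387970 u
E_B = 1.2387970 × 931.5 = 1153.94 MeV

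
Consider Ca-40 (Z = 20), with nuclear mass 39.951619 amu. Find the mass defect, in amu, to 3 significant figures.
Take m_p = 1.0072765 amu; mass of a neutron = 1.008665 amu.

0.367 amu

Z = 20, so N = A − Z = 40 − 20 = 20.
Mass of separated nucleons = 20(1.0072765) + 20(1.008665) = 20.1455300 + 20.173300 = 40.3188300 amu
Mass defect Δm = 40.3188300 − 39.951619 = 0.3672110 amu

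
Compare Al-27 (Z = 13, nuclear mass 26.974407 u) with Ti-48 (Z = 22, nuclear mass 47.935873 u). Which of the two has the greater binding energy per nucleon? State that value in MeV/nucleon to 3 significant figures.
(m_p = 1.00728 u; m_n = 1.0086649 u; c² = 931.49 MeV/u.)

Al-27: Σm = 13(1.00728) + 14(1.0086649) = 27.2159486 u; Δm = 0.2415416 u; E_B = 224.99 MeV; E_B/A = 8.333 MeV
Ti-48: Σm = 22(1.00728) + 26(1.0086649) = 48.3854474 u; Δm = 0.4495744 u; E_B = 418.77 MeV; E_B/A = 8.724 MeV
Ti-48 has the higher binding energy per nucleon, so it is the more tightly bound nucleus.

Ti-48; 8.72 MeV/nucleon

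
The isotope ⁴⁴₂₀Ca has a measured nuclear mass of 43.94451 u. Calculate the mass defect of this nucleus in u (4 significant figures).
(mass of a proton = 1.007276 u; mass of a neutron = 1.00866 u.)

With 20 protons and 24 neutrons (A = 44):
Σm = 20·m_p + 24·m_n = 20.145520 + 24.20784 = 44.353360 u
Δm = 44.353360 − 43.94451 = 0.408850 u

0.4089 u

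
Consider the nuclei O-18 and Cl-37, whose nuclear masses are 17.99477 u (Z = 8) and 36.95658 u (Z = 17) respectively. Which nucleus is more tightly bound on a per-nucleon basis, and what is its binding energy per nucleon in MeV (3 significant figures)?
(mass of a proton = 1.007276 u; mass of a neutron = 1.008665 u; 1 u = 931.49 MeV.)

Cl-37; 8.57 MeV/nucleon

O-18: Σm = 8(1.007276) + 10(1.008665) = 18.144858 u; Δm = 0.150088 u; E_B = 139.81 MeV; E_B/A = 7.767 MeV
Cl-37: Σm = 17(1.007276) + 20(1.008665) = 37.296992 u; Δm = 0.340412 u; E_B = 317.09 MeV; E_B/A = 8.570 MeV
Cl-37 has the higher binding energy per nucleon, so it is the more tightly bound nucleus.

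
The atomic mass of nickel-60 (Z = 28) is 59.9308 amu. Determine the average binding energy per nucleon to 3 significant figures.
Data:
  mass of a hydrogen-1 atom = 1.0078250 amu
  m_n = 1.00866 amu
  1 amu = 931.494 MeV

The nucleus contains 28 protons and 60 − 28 = 32 neutrons.
Total constituent mass: 28 × 1.0078250 + 32 × 1.00866 = 60.4962200 amu
Mass defect Δm = 60.4962200 − 59.9308 = 0.5654200 amu
Converting to energy: 0.5654200 amu × 931.494 MeV/amu = 526.685 MeV
Dividing by A = 60 gives 8.778 MeV per nucleon.

8.78 MeV/nucleon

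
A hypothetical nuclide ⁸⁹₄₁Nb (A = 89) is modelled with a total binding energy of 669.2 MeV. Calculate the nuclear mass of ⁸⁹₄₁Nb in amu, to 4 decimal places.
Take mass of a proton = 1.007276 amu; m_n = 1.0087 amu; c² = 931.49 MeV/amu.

88.9975 amu

Mass defect = 669.2 MeV / (931.49 MeV/amu) = 0.718419 amu
Constituent mass = 41(1.007276) + 48(1.0087) = 89.715916 amu
Nuclear mass = 89.715916 − 0.718419 = 88.997497 amu ≈ 88.9975 amu (to 4 decimal places)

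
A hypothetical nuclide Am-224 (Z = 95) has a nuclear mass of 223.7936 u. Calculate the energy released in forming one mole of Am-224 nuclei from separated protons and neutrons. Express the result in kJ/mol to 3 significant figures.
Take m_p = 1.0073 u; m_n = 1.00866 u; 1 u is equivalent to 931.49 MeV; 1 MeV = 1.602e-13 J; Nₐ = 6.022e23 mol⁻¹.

Σm = 95·m_p + 129·m_n = 95.6935 + 130.11714 = 225.81064 u
Mass defect Δm = 225.81064 − 223.7936 = 2.01704 u
Converting to energy: 2.01704 u × 931.49 MeV/u = 1878.85 MeV
Per nucleus in joules: 1878.85 MeV × 1.602e-13 J/MeV = 3.0099e-10 J
Per mole: 3.0099e-10 J × 6.022e23 mol⁻¹ = 1.8126e+14 J/mol

1.81e+11 kJ/mol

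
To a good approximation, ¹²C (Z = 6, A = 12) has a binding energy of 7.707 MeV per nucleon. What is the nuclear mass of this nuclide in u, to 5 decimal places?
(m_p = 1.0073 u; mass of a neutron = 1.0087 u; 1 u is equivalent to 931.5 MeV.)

Total binding energy = 12 × 7.707 = 92.484 MeV
Mass defect = 92.484 MeV / (931.5 MeV/u) = 0.09928502 u
Constituent mass = 6(1.0073) + 6(1.0087) = 12.0960 u
Nuclear mass = 12.0960 − 0.09928502 = 11.99671498 u ≈ 11.99671 u (to 5 decimal places)

11.99671 u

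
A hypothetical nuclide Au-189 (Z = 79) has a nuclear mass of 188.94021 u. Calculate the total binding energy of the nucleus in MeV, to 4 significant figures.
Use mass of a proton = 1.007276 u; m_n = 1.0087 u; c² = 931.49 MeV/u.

1483 MeV

Z = 79, so N = A − Z = 189 − 79 = 110.
Σm = 79·m_p + 110·m_n = 79.574804 + 110.9570 = 190.531804 u
Δm = 190.531804 − 188.94021 = 1.591594 u
Binding energy = Δm·c² = 1.591594 × 931.49 MeV/u = 1482.55 MeV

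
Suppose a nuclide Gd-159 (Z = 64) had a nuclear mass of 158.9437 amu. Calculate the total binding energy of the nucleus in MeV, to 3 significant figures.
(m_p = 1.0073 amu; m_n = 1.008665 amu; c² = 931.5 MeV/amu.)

1250 MeV

Mass of separated nucleons = 64(1.0073) + 95(1.008665) = 64.4672 + 95.823175 = 160.290375 amu
Mass defect Δm = 160.290375 − 158.9437 = 1.346675 amu
E_B = 1.346675 × 931.5 = 1254.43 MeV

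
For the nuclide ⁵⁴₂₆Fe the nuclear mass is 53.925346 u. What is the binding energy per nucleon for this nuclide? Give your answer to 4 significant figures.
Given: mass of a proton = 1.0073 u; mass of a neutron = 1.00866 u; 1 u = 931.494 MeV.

8.745 MeV/nucleon

Σm = 26·m_p + 28·m_n = 26.1898 + 28.24248 = 54.43228 u
Mass defect Δm = 54.43228 − 53.925346 = 0.506934 u
E_B = 0.506934 × 931.494 = 472.206 MeV
Per nucleon: 472.206 / 54 = 8.745 MeV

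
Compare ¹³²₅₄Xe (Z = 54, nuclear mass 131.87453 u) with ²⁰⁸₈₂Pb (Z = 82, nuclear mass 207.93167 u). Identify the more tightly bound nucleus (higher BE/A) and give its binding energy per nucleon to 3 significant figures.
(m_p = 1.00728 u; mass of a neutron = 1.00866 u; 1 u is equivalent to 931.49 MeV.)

¹³²₅₄Xe; 8.43 MeV/nucleon

¹³²₅₄Xe: Σm = 54(1.00728) + 78(1.00866) = 133.06860 u; Δm = 1.19407 u; E_B = 1112.26 MeV; E_B/A = 8.426 MeV
²⁰⁸₈₂Pb: Σm = 82(1.00728) + 126(1.00866) = 209.68812 u; Δm = 1.75645 u; E_B = 1636.1 MeV; E_B/A = 7.866 MeV
¹³²₅₄Xe has the higher binding energy per nucleon, so it is the more tightly bound nucleus.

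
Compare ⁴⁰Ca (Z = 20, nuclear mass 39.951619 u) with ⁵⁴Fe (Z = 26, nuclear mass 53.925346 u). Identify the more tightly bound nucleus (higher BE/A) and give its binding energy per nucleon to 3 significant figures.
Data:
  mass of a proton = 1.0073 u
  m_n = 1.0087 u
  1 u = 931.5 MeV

⁵⁴Fe; 8.76 MeV/nucleon

⁴⁰Ca: Σm = 20(1.0073) + 20(1.0087) = 40.3200 u; Δm = 0.368381 u; E_B = 343.15 MeV; E_B/A = 8.579 MeV
⁵⁴Fe: Σm = 26(1.0073) + 28(1.0087) = 54.4334 u; Δm = 0.508054 u; E_B = 473.25 MeV; E_B/A = 8.764 MeV
⁵⁴Fe has the higher binding energy per nucleon, so it is the more tightly bound nucleus.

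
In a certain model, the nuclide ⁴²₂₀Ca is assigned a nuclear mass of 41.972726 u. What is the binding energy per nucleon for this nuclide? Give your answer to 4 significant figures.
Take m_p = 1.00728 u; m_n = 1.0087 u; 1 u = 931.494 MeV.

8.079 MeV/nucleon

Z = 20, so N = A − Z = 42 − 20 = 22.
Total constituent mass: 20 × 1.00728 + 22 × 1.0087 = 42.33700 u
The mass defect is 42.33700 − 41.972726 = 0.364274 u.
Converting to energy: 0.364274 u × 931.494 MeV/u = 339.319 MeV
BE/A = 339.319 MeV / 42 = 8.079 MeV/nucleon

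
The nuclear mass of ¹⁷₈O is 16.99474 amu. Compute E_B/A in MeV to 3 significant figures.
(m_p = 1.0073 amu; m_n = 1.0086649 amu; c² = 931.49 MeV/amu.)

Z = 8, so N = A − Z = 17 − 8 = 9.
Σm = 8·m_p + 9·m_n = 8.0584 + 9.0779841 = 17.1363841 amu
The mass defect is 17.1363841 − 16.99474 = 0.1416441 amu.
Binding energy = Δm·c² = 0.1416441 × 931.49 MeV/amu = 131.940 MeV
Dividing by A = 17 gives 7.761 MeV per nucleon.

7.76 MeV/nucleon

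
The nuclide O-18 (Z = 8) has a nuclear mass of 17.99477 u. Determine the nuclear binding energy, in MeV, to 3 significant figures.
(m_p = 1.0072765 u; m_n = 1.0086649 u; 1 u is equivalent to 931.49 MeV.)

140 MeV

Total constituent mass: 8 × 1.0072765 + 10 × 1.0086649 = 18.1448610 u
Mass defect Δm = 18.1448610 − 17.99477 = 0.1500910 u
Converting to energy: 0.1500910 u × 931.49 MeV/u = 139.808 MeV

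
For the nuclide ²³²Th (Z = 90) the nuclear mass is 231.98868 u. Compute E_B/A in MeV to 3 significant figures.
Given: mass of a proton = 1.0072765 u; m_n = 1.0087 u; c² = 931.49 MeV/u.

7.64 MeV/nucleon

The nucleus contains 90 protons and 232 − 90 = 142 neutrons.
Σm = 90·m_p + 142·m_n = 90.6548850 + 143.2354 = 233.8902850 u
Mass defect Δm = 233.8902850 − 231.98868 = 1.9016050 u
E_B = 1.9016050 × 931.49 = 1771.33 MeV
Per nucleon: 1771.33 / 232 = 7.635 MeV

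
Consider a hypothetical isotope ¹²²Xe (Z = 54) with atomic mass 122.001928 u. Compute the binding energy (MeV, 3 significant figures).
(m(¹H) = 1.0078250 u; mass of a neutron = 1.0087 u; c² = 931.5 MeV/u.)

943 MeV

Σm = 54·m(¹H) + 68·m_n = 54.4225500 + 68.5916 = 123.0141500 u
Mass defect Δm = 123.0141500 − 122.001928 = 1.0122220 u
E_B = 1.0122220 × 931.5 = 942.885 MeV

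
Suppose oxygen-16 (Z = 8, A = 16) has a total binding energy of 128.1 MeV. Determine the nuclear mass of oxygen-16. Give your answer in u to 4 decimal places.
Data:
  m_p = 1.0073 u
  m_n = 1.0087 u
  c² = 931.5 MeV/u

15.9905 u

Mass defect = 128.1 MeV / (931.5 MeV/u) = 0.137520 u
Constituent mass = 8(1.0073) + 8(1.0087) = 16.1280 u
Nuclear mass = 16.1280 − 0.137520 = 15.990480 u ≈ 15.9905 u (to 4 decimal places)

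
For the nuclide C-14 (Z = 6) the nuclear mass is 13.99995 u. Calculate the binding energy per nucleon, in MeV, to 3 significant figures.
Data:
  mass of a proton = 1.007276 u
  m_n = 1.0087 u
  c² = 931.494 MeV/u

The nucleus contains 6 protons and 14 − 6 = 8 neutrons.
Σm = 6·m_p + 8·m_n = 6.043656 + 8.0696 = 14.113256 u
Δm = 14.113256 − 13.99995 = 0.113306 u
Binding energy = Δm·c² = 0.113306 × 931.494 MeV/u = 105.544 MeV
Dividing by A = 14 gives 7.539 MeV per nucleon.

7.54 MeV/nucleon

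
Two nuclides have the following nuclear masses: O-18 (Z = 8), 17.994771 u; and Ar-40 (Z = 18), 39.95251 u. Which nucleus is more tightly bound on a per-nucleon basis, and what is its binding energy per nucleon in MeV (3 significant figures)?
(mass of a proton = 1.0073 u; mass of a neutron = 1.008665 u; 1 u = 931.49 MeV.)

O-18: Σm = 8(1.0073) + 10(1.008665) = 18.145050 u; Δm = 0.150279 u; E_B = 139.98 MeV; E_B/A = 7.777 MeV
Ar-40: Σm = 18(1.0073) + 22(1.008665) = 40.322030 u; Δm = 0.369520 u; E_B = 344.20 MeV; E_B/A = 8.605 MeV
Ar-40 has the higher binding energy per nucleon, so it is the more tightly bound nucleus.

Ar-40; 8.61 MeV/nucleon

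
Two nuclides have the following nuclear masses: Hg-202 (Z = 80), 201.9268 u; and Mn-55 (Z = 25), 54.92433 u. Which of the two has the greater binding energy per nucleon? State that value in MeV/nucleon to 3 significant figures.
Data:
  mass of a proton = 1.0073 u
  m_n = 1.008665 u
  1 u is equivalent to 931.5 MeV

Mn-55; 8.78 MeV/nucleon

Hg-202: Σm = 80(1.0073) + 122(1.008665) = 203.641130 u; Δm = 1.714330 u; E_B = 1596.9 MeV; E_B/A = 7.905 MeV
Mn-55: Σm = 25(1.0073) + 30(1.008665) = 55.442450 u; Δm = 0.518120 u; E_B = 482.63 MeV; E_B/A = 8.775 MeV
Mn-55 has the higher binding energy per nucleon, so it is the more tightly bound nucleus.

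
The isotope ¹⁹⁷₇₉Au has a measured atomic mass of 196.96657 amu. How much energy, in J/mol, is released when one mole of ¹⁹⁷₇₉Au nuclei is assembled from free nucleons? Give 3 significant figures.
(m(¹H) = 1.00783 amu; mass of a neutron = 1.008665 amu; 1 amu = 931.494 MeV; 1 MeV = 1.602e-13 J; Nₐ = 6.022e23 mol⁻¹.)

1.50e+14 J/mol

The nucleus contains 79 protons and 197 − 79 = 118 neutrons.
Total constituent mass: 79 × 1.00783 + 118 × 1.008665 = 198.641040 amu
Mass defect Δm = 198.641040 − 196.96657 = 1.674470 amu
Binding energy = Δm·c² = 1.674470 × 931.494 MeV/amu = 1559.76 MeV
Per nucleus in joules: 1559.76 MeV × 1.602e-13 J/MeV = 2.4987e-10 J
Per mole: 2.4987e-10 J × 6.022e23 mol⁻¹ = 1.5047e+14 J/mol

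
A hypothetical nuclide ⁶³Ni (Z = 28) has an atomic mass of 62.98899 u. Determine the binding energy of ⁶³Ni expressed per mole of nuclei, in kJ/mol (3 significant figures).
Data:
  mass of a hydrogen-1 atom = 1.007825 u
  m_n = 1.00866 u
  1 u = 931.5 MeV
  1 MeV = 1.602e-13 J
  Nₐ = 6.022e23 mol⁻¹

Total constituent mass: 28 × 1.007825 + 35 × 1.00866 = 63.522200 u
The mass defect is 63.522200 − 62.98899 = 0.533210 u.
Converting to energy: 0.533210 u × 931.5 MeV/u = 496.685 MeV
Per nucleus in joules: 496.685 MeV × 1.602e-13 J/MeV = 7.9569e-11 J
Per mole: 7.9569e-11 J × 6.022e23 mol⁻¹ = 4.7916e+13 J/mol

4.79e+10 kJ/mol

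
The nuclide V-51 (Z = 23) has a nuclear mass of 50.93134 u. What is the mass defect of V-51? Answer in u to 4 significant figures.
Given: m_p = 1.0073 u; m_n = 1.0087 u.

0.4802 u

Total constituent mass: 23 × 1.0073 + 28 × 1.0087 = 51.4115 u
The mass defect is 51.4115 − 50.93134 = 0.48016 u.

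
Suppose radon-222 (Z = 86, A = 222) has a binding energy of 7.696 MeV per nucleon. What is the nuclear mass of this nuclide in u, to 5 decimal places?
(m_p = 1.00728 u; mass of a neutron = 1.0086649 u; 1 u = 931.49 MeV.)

Total binding energy = 222 × 7.696 = 1708.512 MeV
Mass defect = 1708.512 MeV / (931.49 MeV/u) = 1.8341711 u
Constituent mass = 86(1.00728) + 136(1.0086649) = 223.8045064 u
Nuclear mass = 223.8045064 − 1.8341711 = 221.9703353 u ≈ 221.97034 u (to 5 decimal places)

221.97034 u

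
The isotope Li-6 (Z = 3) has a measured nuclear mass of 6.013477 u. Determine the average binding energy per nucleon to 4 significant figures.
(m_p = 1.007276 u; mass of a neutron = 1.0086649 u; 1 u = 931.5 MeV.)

5.332 MeV/nucleon

With 3 protons and 3 neutrons (A = 6):
Total constituent mass: 3 × 1.007276 + 3 × 1.0086649 = 6.0478227 u
The mass defect is 6.0478227 − 6.013477 = 0.0343457 u.
Binding energy = Δm·c² = 0.0343457 × 931.5 MeV/u = 31.9930 MeV
Dividing by A = 6 gives 5.332 MeV per nucleon.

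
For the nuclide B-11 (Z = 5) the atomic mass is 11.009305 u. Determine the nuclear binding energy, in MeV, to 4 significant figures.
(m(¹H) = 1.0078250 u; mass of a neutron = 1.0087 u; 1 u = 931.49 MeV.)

76.40 MeV

The nucleus contains 5 protons and 11 − 5 = 6 neutrons.
Mass of separated nucleons = 5(1.0078250) + 6(1.0087) = 5.0391250 + 6.0522 = 11.0913250 u
Δm = 11.0913250 − 11.009305 = 0.0820200 u
E_B = 0.0820200 × 931.49 = 76.4008 MeV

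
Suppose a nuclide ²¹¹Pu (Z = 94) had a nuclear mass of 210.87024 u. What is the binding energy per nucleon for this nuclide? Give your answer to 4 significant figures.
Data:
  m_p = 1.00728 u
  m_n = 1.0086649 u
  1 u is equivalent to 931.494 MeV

8.069 MeV/nucleon

The nucleus contains 94 protons and 211 − 94 = 117 neutrons.
Σm = 94·m_p + 117·m_n = 94.68432 + 118.0137933 = 212.6981133 u
Mass defect Δm = 212.6981133 − 210.87024 = 1.8278733 u
E_B = 1.8278733 × 931.494 = 1702.65 MeV
Per nucleon: 1702.65 / 211 = 8.069 MeV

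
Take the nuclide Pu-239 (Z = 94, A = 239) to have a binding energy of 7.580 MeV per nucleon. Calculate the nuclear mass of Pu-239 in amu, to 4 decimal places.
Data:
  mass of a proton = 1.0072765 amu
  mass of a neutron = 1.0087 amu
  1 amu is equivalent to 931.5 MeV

Total binding energy = 239 × 7.580 = 1811.620 MeV
Mass defect = 1811.620 MeV / (931.5 MeV/amu) = 1.944842 amu
Constituent mass = 94(1.0072765) + 145(1.0087) = 240.9454910 amu
Nuclear mass = 240.9454910 − 1.944842 = 239.0006490 amu ≈ 239.0006 amu (to 4 decimal places)

239.0006 amu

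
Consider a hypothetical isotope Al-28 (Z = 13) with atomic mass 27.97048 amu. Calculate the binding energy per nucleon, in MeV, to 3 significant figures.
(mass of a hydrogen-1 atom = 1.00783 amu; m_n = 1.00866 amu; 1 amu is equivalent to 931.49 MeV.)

Mass of separated nucleons = 13(1.00783) + 15(1.00866) = 13.10179 + 15.12990 = 28.23169 amu
Δm = 28.23169 − 27.97048 = 0.26121 amu
Binding energy = Δm·c² = 0.26121 × 931.49 MeV/amu = 243.315 MeV
Per nucleon: 243.315 / 28 = 8.690 MeV

8.69 MeV/nucleon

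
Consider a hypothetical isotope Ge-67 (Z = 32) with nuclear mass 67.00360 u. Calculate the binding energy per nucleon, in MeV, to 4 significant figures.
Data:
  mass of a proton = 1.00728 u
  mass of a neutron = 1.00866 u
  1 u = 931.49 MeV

Z = 32, so N = A − Z = 67 − 32 = 35.
Σm = 32·m_p + 35·m_n = 32.23296 + 35.30310 = 67.53606 u
The mass defect is 67.53606 − 67.00360 = 0.53246 u.
Binding energy = Δm·c² = 0.53246 × 931.49 MeV/u = 495.981 MeV
Dividing by A = 67 gives 7.403 MeV per nucleon.

7.403 MeV/nucleon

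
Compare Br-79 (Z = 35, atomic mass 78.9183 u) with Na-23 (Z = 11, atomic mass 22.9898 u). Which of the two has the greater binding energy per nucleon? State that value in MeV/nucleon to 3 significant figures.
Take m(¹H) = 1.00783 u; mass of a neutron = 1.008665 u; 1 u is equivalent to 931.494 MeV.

Br-79: Σm = 35(1.00783) + 44(1.008665) = 79.655310 u; Δm = 0.737010 u; E_B = 686.52 MeV; E_B/A = 8.690 MeV
Na-23: Σm = 11(1.00783) + 12(1.008665) = 23.190110 u; Δm = 0.200310 u; E_B = 186.59 MeV; E_B/A = 8.113 MeV
Br-79 has the higher binding energy per nucleon, so it is the more tightly bound nucleus.

Br-79; 8.69 MeV/nucleon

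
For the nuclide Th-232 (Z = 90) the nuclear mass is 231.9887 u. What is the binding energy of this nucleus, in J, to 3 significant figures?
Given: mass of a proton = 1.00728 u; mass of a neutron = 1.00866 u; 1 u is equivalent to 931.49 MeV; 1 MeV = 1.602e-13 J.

Mass of separated nucleons = 90(1.00728) + 142(1.00866) = 90.65520 + 143.22972 = 233.88492 u
Δm = 233.88492 − 231.9887 = 1.89622 u
Converting to energy: 1.89622 u × 931.49 MeV/u = 1766.31 MeV
In joules: 1766.31 MeV × 1.602e-13 J/MeV = 2.8296e-10 J

2.83e-10 J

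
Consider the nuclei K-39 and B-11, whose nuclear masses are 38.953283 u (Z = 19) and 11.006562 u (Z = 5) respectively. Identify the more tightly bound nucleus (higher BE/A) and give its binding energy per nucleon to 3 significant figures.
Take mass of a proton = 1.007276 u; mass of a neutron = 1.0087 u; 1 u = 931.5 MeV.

K-39; 8.57 MeV/nucleon

K-39: Σm = 19(1.007276) + 20(1.0087) = 39.312244 u; Δm = 0.358961 u; E_B = 334.37 MeV; E_B/A = 8.574 MeV
B-11: Σm = 5(1.007276) + 6(1.0087) = 11.088580 u; Δm = 0.082018 u; E_B = 76.400 MeV; E_B/A = 6.945 MeV
K-39 has the higher binding energy per nucleon, so it is the more tightly bound nucleus.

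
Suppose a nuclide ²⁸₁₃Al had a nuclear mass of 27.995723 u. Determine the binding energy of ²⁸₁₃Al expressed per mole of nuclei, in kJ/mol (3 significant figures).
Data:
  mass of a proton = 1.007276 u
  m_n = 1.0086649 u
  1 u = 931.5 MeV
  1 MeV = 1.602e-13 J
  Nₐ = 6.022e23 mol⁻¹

Z = 13, so N = A − Z = 28 − 13 = 15.
Σm = 13·m_p + 15·m_n = 13.094588 + 15.1299735 = 28.2245615 u
Mass defect Δm = 28.2245615 − 27.995723 = 0.2288385 u
Converting to energy: 0.2288385 u × 931.5 MeV/u = 213.163 MeV
Per nucleus in joules: 213.163 MeV × 1.602e-13 J/MeV = 3.4149e-11 J
Per mole: 3.4149e-11 J × 6.022e23 mol⁻¹ = 2.0565e+13 J/mol

2.06e+10 kJ/mol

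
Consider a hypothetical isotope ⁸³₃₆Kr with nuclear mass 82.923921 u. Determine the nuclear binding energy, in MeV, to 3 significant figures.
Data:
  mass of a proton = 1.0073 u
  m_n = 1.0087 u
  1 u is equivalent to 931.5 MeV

The nucleus contains 36 protons and 83 − 36 = 47 neutrons.
Σm = 36·m_p + 47·m_n = 36.2628 + 47.4089 = 83.6717 u
Δm = 83.6717 − 82.923921 = 0.747779 u
Binding energy = Δm·c² = 0.747779 × 931.5 MeV/u = 696.556 MeV

697 MeV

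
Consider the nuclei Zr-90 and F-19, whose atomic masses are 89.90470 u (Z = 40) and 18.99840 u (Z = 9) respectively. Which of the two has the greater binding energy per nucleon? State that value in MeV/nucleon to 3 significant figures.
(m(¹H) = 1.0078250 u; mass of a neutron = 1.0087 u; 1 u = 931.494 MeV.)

Zr-90: Σm = 40(1.0078250) + 50(1.0087) = 90.7480000 u; Δm = 0.8433000 u; E_B = 785.53 MeV; E_B/A = 8.728 MeV
F-19: Σm = 9(1.0078250) + 10(1.0087) = 19.1574250 u; Δm = 0.1590250 u; E_B = 148.13 MeV; E_B/A = 7.796 MeV
Zr-90 has the higher binding energy per nucleon, so it is the more tightly bound nucleus.

Zr-90; 8.73 MeV/nucleon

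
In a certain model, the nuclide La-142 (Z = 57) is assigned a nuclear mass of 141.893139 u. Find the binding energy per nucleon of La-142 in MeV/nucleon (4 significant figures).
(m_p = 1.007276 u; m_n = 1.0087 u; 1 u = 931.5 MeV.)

With 57 protons and 85 neutrons (A = 142):
Mass of separated nucleons = 57(1.007276) + 85(1.0087) = 57.414732 + 85.7395 = 143.154232 u
Mass defect Δm = 143.154232 − 141.893139 = 1.261093 u
E_B = 1.261093 × 931.5 = 1174.71 MeV
Per nucleon: 1174.71 / 142 = 8.273 MeV

8.273 MeV/nucleon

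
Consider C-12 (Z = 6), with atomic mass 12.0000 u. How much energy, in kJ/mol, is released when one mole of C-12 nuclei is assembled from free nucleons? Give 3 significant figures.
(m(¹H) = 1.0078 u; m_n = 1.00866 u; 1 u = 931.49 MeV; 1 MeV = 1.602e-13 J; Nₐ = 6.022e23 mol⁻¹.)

Σm = 6·m(¹H) + 6·m_n = 6.0468 + 6.05196 = 12.09876 u
Mass defect Δm = 12.09876 − 12.0000 = 0.09876 u
Converting to energy: 0.09876 u × 931.49 MeV/u = 91.9940 MeV
Per nucleus in joules: 91.9940 MeV × 1.602e-13 J/MeV = 1.4737e-11 J
Per mole: 1.4737e-11 J × 6.022e23 mol⁻¹ = 8.8746e+12 J/mol

8.87e+09 kJ/mol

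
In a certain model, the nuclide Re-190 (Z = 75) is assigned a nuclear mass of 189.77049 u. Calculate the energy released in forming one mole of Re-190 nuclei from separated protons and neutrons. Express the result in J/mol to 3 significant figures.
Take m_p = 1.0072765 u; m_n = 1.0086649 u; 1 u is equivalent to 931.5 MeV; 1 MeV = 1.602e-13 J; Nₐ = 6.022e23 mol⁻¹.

With 75 protons and 115 neutrons (A = 190):
Total constituent mass: 75 × 1.0072765 + 115 × 1.0086649 = 191.5422010 u
Δm = 191.5422010 − 189.77049 = 1.7717110 u
Binding energy = Δm·c² = 1.7717110 × 931.5 MeV/u = 1650.35 MeV
Per nucleus in joules: 1650.35 MeV × 1.602e-13 J/MeV = 2.6439e-10 J
Per mole: 2.6439e-10 J × 6.022e23 mol⁻¹ = 1.5922e+14 J/mol

1.59e+14 J/mol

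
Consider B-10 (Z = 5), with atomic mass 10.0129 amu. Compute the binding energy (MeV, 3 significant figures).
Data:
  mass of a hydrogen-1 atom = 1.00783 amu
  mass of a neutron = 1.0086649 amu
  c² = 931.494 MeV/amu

64.8 MeV

Σm = 5·m(¹H) + 5·m_n = 5.03915 + 5.0433245 = 10.0824745 amu
Δm = 10.0824745 − 10.0129 = 0.0695745 amu
Converting to energy: 0.0695745 amu × 931.494 MeV/amu = 64.8082 MeV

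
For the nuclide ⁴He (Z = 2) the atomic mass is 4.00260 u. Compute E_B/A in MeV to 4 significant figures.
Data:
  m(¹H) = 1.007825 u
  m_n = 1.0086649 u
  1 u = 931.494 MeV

7.075 MeV/nucleon

Total constituent mass: 2 × 1.007825 + 2 × 1.0086649 = 4.0329798 u
Mass defect Δm = 4.0329798 − 4.00260 = 0.0303798 u
E_B = 0.0303798 × 931.494 = 28.2986 MeV
Per nucleon: 28.2986 / 4 = 7.075 MeV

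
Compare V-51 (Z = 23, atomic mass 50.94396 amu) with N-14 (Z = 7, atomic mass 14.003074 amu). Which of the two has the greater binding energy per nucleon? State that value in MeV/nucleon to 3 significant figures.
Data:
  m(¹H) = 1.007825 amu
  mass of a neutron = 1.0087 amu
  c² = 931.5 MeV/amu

V-51; 8.76 MeV/nucleon

V-51: Σm = 23(1.007825) + 28(1.0087) = 51.423575 amu; Δm = 0.479615 amu; E_B = 446.76 MeV; E_B/A = 8.760 MeV
N-14: Σm = 7(1.007825) + 7(1.0087) = 14.115675 amu; Δm = 0.112601 amu; E_B = 104.89 MeV; E_B/A = 7.492 MeV
V-51 has the higher binding energy per nucleon, so it is the more tightly bound nucleus.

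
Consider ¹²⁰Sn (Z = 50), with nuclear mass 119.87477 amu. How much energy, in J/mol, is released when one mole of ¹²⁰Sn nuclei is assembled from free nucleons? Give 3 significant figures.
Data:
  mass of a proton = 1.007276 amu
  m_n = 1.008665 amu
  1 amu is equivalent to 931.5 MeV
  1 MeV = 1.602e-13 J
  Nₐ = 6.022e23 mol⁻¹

The nucleus contains 50 protons and 120 − 50 = 70 neutrons.
Σm = 50·m_p + 70·m_n = 50.363800 + 70.606550 = 120.970350 amu
Δm = 120.970350 − 119.87477 = 1.095580 amu
Converting to energy: 1.095580 amu × 931.5 MeV/amu = 1020.53 MeV
Per nucleus in joules: 1020.53 MeV × 1.602e-13 J/MeV = 1.6349e-10 J
Per mole: 1.6349e-10 J × 6.022e23 mol⁻¹ = 9.8454e+13 J/mol

9.85e+13 J/mol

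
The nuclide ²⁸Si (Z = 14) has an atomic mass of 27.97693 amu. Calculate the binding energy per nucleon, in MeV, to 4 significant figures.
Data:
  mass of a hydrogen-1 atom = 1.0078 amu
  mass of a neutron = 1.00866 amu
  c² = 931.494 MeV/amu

Σm = 14·m(¹H) + 14·m_n = 14.1092 + 14.12124 = 28.23044 amu
Mass defect Δm = 28.23044 − 27.97693 = 0.25351 amu
E_B = 0.25351 × 931.494 = 236.143 MeV
Per nucleon: 236.143 / 28 = 8.434 MeV

8.434 MeV/nucleon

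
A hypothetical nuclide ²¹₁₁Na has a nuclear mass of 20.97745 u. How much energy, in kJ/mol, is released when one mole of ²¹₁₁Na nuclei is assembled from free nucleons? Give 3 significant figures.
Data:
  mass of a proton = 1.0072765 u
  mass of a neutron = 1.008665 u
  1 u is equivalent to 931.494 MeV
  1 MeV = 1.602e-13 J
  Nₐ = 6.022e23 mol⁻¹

Z = 11, so N = A − Z = 21 − 11 = 10.
Total constituent mass: 11 × 1.0072765 + 10 × 1.008665 = 21.1666915 u
The mass defect is 21.1666915 − 20.97745 = 0.1892415 u.
Converting to energy: 0.1892415 u × 931.494 MeV/u = 176.277 MeV
Per nucleus in joules: 176.277 MeV × 1.602e-13 J/MeV = 2.8240e-11 J
Per mole: 2.8240e-11 J × 6.022e23 mol⁻¹ = 1.7006e+13 J/mol

1.70e+10 kJ/mol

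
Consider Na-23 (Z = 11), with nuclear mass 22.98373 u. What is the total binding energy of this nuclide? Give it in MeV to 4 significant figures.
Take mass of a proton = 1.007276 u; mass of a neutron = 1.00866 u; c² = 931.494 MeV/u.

Z = 11, so N = A − Z = 23 − 11 = 12.
Σm = 11·m_p + 12·m_n = 11.080036 + 12.10392 = 23.183956 u
Δm = 23.183956 − 22.98373 = 0.200226 u
E_B = 0.200226 × 931.494 = 186.509 MeV

186.5 MeV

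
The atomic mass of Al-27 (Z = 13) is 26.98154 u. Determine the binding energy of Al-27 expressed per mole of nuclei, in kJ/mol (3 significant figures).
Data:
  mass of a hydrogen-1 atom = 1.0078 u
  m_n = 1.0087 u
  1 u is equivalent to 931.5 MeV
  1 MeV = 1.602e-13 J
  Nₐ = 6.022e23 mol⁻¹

2.17e+10 kJ/mol

Mass of separated nucleons = 13(1.0078) + 14(1.0087) = 13.1014 + 14.1218 = 27.2232 u
The mass defect is 27.2232 − 26.98154 = 0.24166 u.
Converting to energy: 0.24166 u × 931.5 MeV/u = 225.106 MeV
Per nucleus in joules: 225.106 MeV × 1.602e-13 J/MeV = 3.6062e-11 J
Per mole: 3.6062e-11 J × 6.022e23 mol⁻¹ = 2.1717e+13 J/mol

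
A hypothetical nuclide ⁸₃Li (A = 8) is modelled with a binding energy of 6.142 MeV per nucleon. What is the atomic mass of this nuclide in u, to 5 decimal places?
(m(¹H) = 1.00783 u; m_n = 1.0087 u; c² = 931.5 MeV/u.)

8.01424 u

Total binding energy = 8 × 6.142 = 49.136 MeV
Mass defect = 49.136 MeV / (931.5 MeV/u) = 0.0527493 u
Constituent mass = 3(1.00783) + 5(1.0087) = 8.06699 u
Atomic mass = 8.06699 − 0.0527493 = 8.0142407 u ≈ 8.01424 u (to 5 decimal places)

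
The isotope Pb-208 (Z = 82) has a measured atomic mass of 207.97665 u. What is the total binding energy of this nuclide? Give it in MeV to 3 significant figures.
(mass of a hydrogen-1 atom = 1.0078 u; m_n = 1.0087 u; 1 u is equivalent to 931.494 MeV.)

Z = 82, so N = A − Z = 208 − 82 = 126.
Total constituent mass: 82 × 1.0078 + 126 × 1.0087 = 209.7358 u
Mass defect Δm = 209.7358 − 207.97665 = 1.75915 u
E_B = 1.75915 × 931.494 = 1638.64 MeV

1640 MeV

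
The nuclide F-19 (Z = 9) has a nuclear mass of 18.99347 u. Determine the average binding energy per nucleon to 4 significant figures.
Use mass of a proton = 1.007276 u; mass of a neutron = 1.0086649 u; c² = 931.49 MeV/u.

Z = 9, so N = A − Z = 19 − 9 = 10.
Σm = 9·m_p + 10·m_n = 9.065484 + 10.0866490 = 19.1521330 u
Δm = 19.1521330 − 18.99347 = 0.1586630 u
E_B = 0.1586630 × 931.49 = 147.793 MeV
Dividing by A = 19 gives 7.779 MeV per nucleon.

7.779 MeV/nucleon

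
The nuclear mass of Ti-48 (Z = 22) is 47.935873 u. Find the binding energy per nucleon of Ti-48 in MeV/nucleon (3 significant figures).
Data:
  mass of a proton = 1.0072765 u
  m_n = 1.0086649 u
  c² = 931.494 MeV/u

Mass of separated nucleons = 22(1.0072765) + 26(1.0086649) = 22.1600830 + 26.2252874 = 48.3853704 u
The mass defect is 48.3853704 − 47.935873 = 0.4494974 u.
Converting to energy: 0.4494974 u × 931.494 MeV/u = 418.704 MeV
BE/A = 418.704 MeV / 48 = 8.723 MeV/nucleon

8.72 MeV/nucleon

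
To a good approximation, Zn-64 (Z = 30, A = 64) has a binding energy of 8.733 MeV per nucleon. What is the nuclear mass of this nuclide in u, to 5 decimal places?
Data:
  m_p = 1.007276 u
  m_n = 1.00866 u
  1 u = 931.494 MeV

63.91270 u

Total binding energy = 64 × 8.733 = 558.912 MeV
Mass defect = 558.912 MeV / (931.494 MeV/u) = 0.6000167 u
Constituent mass = 30(1.007276) + 34(1.00866) = 64.512720 u
Nuclear mass = 64.512720 − 0.6000167 = 63.9127033 u ≈ 63.91270 u (to 5 decimal places)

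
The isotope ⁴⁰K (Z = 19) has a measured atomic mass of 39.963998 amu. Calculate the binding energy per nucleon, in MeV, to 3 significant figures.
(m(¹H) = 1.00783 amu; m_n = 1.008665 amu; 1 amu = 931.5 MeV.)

8.54 MeV/nucleon

Mass of separated nucleons = 19(1.00783) + 21(1.008665) = 19.14877 + 21.181965 = 40.330735 amu
Mass defect Δm = 40.330735 − 39.963998 = 0.366737 amu
Converting to energy: 0.366737 amu × 931.5 MeV/amu = 341.616 MeV
Dividing by A = 40 gives 8.540 MeV per nucleon.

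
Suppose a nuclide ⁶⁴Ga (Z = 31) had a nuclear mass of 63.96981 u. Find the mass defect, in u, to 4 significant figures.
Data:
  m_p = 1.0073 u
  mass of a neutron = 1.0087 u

Total constituent mass: 31 × 1.0073 + 33 × 1.0087 = 64.5134 u
The mass defect is 64.5134 − 63.96981 = 0.54359 u.

0.5436 u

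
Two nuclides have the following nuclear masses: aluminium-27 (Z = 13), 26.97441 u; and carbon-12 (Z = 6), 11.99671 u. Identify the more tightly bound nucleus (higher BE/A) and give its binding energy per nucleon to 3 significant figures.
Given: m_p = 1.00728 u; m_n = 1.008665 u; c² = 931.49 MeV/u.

aluminium-27; 8.33 MeV/nucleon

aluminium-27: Σm = 13(1.00728) + 14(1.008665) = 27.215950 u; Δm = 0.241540 u; E_B = 224.99 MeV; E_B/A = 8.333 MeV
carbon-12: Σm = 6(1.00728) + 6(1.008665) = 12.095670 u; Δm = 0.098960 u; E_B = 92.180 MeV; E_B/A = 7.682 MeV
aluminium-27 has the higher binding energy per nucleon, so it is the more tightly bound nucleus.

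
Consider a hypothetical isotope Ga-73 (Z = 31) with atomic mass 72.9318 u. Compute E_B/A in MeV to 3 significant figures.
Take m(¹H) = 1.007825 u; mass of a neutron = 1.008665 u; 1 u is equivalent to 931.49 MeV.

8.61 MeV/nucleon

The nucleus contains 31 protons and 73 − 31 = 42 neutrons.
Total constituent mass: 31 × 1.007825 + 42 × 1.008665 = 73.606505 u
Δm = 73.606505 − 72.9318 = 0.674705 u
Converting to energy: 0.674705 u × 931.49 MeV/u = 628.481 MeV
BE/A = 628.481 MeV / 73 = 8.609 MeV/nucleon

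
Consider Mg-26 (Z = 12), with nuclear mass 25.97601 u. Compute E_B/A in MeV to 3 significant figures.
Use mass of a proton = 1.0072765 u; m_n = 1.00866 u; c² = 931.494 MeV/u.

Mass of separated nucleons = 12(1.0072765) + 14(1.00866) = 12.0873180 + 14.12124 = 26.2085580 u
The mass defect is 26.2085580 − 25.97601 = 0.2325480 u.
E_B = 0.2325480 × 931.494 = 216.617 MeV
Per nucleon: 216.617 / 26 = 8.331 MeV

8.33 MeV/nucleon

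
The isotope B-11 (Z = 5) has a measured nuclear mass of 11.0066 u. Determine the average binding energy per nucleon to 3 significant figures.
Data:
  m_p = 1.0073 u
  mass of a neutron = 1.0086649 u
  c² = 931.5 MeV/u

Mass of separated nucleons = 5(1.0073) + 6(1.0086649) = 5.0365 + 6.0519894 = 11.0884894 u
Δm = 11.0884894 − 11.0066 = 0.0818894 u
E_B = 0.0818894 × 931.5 = 76.2800 MeV
Per nucleon: 76.2800 / 11 = 6.9345 MeV

6.93 MeV/nucleon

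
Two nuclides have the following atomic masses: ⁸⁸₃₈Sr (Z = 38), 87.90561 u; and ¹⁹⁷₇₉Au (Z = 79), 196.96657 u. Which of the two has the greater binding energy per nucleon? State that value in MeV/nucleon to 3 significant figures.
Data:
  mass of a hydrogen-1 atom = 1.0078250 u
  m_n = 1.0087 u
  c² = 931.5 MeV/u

⁸⁸₃₈Sr: Σm = 38(1.0078250) + 50(1.0087) = 88.7323500 u; Δm = 0.8267400 u; E_B = 770.11 MeV; E_B/A = 8.751 MeV
¹⁹⁷₇₉Au: Σm = 79(1.0078250) + 118(1.0087) = 198.6447750 u; Δm = 1.6782050 u; E_B = 1563.2 MeV; E_B/A = 7.935 MeV
⁸⁸₃₈Sr has the higher binding energy per nucleon, so it is the more tightly bound nucleus.

⁸⁸₃₈Sr; 8.75 MeV/nucleon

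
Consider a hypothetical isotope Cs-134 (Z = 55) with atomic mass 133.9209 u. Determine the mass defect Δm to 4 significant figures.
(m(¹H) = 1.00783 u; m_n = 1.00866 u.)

The nucleus contains 55 protons and 134 − 55 = 79 neutrons.
Mass of separated nucleons = 55(1.00783) + 79(1.00866) = 55.43065 + 79.68414 = 135.11479 u
The mass defect is 135.11479 − 133.9209 = 1.19389 u.

1.194 u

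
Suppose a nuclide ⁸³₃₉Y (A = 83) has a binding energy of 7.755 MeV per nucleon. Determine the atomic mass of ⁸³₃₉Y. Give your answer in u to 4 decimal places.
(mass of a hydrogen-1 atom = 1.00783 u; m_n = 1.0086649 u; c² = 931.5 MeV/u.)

Total binding energy = 83 × 7.755 = 643.665 MeV
Mass defect = 643.665 MeV / (931.5 MeV/u) = 0.690998 u
Constituent mass = 39(1.00783) + 44(1.0086649) = 83.6866256 u
Atomic mass = 83.6866256 − 0.690998 = 82.9956276 u ≈ 82.9956 u (to 4 decimal places)

82.9956 u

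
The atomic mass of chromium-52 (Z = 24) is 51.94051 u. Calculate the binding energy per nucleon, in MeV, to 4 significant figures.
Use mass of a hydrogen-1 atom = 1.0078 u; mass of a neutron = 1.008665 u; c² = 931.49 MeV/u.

8.765 MeV/nucleon

Z = 24, so N = A − Z = 52 − 24 = 28.
Σm = 24·m(¹H) + 28·m_n = 24.1872 + 28.242620 = 52.429820 u
Mass defect Δm = 52.429820 − 51.94051 = 0.489310 u
Converting to energy: 0.489310 u × 931.49 MeV/u = 455.787 MeV
BE/A = 455.787 MeV / 52 = 8.765 MeV/nucleon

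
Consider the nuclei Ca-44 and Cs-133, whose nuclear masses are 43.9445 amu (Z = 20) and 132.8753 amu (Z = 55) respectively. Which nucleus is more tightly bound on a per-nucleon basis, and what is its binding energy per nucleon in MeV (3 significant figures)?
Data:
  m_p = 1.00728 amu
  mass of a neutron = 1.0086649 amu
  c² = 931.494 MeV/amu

Ca-44; 8.66 MeV/nucleon

Ca-44: Σm = 20(1.00728) + 24(1.0086649) = 44.3535576 amu; Δm = 0.4090576 amu; E_B = 381.03 MeV; E_B/A = 8.660 MeV
Cs-133: Σm = 55(1.00728) + 78(1.0086649) = 134.0762622 amu; Δm = 1.2009622 amu; E_B = 1118.7 MeV; E_B/A = 8.411 MeV
Ca-44 has the higher binding energy per nucleon, so it is the more tightly bound nucleus.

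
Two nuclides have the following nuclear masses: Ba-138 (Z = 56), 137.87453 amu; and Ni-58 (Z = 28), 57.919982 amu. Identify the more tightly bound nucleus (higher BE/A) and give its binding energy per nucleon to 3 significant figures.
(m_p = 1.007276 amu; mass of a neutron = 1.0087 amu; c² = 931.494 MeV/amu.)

Ba-138: Σm = 56(1.007276) + 82(1.0087) = 139.120856 amu; Δm = 1.246326 amu; E_B = 1160.95 MeV; E_B/A = 8.413 MeV
Ni-58: Σm = 28(1.007276) + 30(1.0087) = 58.464728 amu; Δm = 0.544746 amu; E_B = 507.43 MeV; E_B/A = 8.749 MeV
Ni-58 has the higher binding energy per nucleon, so it is the more tightly bound nucleus.

Ni-58; 8.75 MeV/nucleon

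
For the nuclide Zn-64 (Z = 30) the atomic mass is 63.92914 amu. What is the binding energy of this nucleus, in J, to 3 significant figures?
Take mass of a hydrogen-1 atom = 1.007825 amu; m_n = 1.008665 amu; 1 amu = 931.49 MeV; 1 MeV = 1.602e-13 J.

With 30 protons and 34 neutrons (A = 64):
Total constituent mass: 30 × 1.007825 + 34 × 1.008665 = 64.529360 amu
The mass defect is 64.529360 − 63.92914 = 0.600220 amu.
E_B = 0.600220 × 931.49 = 559.099 MeV
In joules: 559.099 MeV × 1.602e-13 J/MeV = 8.9568e-11 J

8.96e-11 J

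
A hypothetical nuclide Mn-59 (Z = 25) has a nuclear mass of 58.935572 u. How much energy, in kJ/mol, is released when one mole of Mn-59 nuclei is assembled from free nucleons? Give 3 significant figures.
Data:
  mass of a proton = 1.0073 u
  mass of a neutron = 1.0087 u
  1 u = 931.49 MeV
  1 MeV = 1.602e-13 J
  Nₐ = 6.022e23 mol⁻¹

4.88e+10 kJ/mol

Total constituent mass: 25 × 1.0073 + 34 × 1.0087 = 59.4783 u
The mass defect is 59.4783 − 58.935572 = 0.542728 u.
Binding energy = Δm·c² = 0.542728 × 931.49 MeV/u = 505.546 MeV
Per nucleus in joules: 505.546 MeV × 1.602e-13 J/MeV = 8.0988e-11 J
Per mole: 8.0988e-11 J × 6.022e23 mol⁻¹ = 4.8771e+13 J/mol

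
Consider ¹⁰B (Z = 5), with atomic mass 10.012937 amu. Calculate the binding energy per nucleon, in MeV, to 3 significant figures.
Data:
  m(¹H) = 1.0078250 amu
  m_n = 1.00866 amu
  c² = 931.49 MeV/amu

6.47 MeV/nucleon

With 5 protons and 5 neutrons (A = 10):
Mass of separated nucleons = 5(1.0078250) + 5(1.00866) = 5.0391250 + 5.04330 = 10.0824250 amu
Mass defect Δm = 10.0824250 − 10.012937 = 0.0694880 amu
Binding energy = Δm·c² = 0.0694880 × 931.49 MeV/amu = 64.7274 MeV
Per nucleon: 64.7274 / 10 = 6.473 MeV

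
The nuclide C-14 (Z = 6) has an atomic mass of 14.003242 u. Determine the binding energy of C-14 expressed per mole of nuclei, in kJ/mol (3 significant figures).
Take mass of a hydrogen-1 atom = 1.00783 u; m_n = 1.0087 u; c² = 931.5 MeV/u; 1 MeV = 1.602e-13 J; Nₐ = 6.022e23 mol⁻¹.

1.02e+10 kJ/mol

The nucleus contains 6 protons and 14 − 6 = 8 neutrons.
Σm = 6·m(¹H) + 8·m_n = 6.04698 + 8.0696 = 14.11658 u
Mass defect Δm = 14.11658 − 14.003242 = 0.113338 u
E_B = 0.113338 × 931.5 = 105.574 MeV
Per nucleus in joules: 105.574 MeV × 1.602e-13 J/MeV = 1.6913e-11 J
Per mole: 1.6913e-11 J × 6.022e23 mol⁻¹ = 1.0185e+13 J/mol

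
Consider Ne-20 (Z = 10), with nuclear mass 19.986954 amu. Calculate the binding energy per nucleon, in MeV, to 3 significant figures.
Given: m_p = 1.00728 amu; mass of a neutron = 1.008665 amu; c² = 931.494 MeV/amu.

The nucleus contains 10 protons and 20 − 10 = 10 neutrons.
Total constituent mass: 10 × 1.00728 + 10 × 1.008665 = 20.159450 amu
The mass defect is 20.159450 − 19.986954 = 0.172496 amu.
Binding energy = Δm·c² = 0.172496 × 931.494 MeV/amu = 160.679 MeV
Per nucleon: 160.679 / 20 = 8.034 MeV

8.03 MeV/nucleon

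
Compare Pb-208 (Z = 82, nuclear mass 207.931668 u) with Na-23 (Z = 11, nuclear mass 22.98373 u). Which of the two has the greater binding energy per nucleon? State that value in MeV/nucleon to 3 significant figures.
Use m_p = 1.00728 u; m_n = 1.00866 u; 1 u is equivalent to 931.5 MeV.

Na-23; 8.11 MeV/nucleon

Pb-208: Σm = 82(1.00728) + 126(1.00866) = 209.68812 u; Δm = 1.756452 u; E_B = 1636.1 MeV; E_B/A = 7.866 MeV
Na-23: Σm = 11(1.00728) + 12(1.00866) = 23.18400 u; Δm = 0.20027 u; E_B = 186.55 MeV; E_B/A = 8.111 MeV
Na-23 has the higher binding energy per nucleon, so it is the more tightly bound nucleus.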